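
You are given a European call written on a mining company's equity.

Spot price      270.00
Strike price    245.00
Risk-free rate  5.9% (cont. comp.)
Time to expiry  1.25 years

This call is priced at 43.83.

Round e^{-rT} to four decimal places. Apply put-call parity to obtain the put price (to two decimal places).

e^(−rT) = e^(−0.059·1.25) = 0.9289
Put-call parity: C − P = S − K·e^(−rT) = 270 − 245·0.9289 = 270 − 227.5805 = 42.4195
P = C − (C − P) = 43.83 − (42.4195) = 1.4105

1.41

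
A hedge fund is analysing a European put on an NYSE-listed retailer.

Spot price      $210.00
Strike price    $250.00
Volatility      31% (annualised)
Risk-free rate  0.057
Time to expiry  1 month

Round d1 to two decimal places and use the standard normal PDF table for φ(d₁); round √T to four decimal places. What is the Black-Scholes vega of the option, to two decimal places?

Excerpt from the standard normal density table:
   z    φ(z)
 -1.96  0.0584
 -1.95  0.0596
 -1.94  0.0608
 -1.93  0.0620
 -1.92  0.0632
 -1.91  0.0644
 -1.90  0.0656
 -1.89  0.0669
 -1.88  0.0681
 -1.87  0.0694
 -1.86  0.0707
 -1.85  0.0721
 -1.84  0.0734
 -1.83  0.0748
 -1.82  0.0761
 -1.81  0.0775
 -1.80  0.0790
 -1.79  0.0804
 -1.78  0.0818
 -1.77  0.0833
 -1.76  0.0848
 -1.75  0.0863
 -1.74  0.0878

T = 0.08333;  σ√T = 0.0895
ln(S/K) + (r + σ²/2)T = ln(210/250) + (0.057 + 0.31²/2)·0.08333 = -0.1744 + 0.0088 = -0.1656
d₁ = -0.1656 / 0.0895 = -1.8505 → -1.85
√T = √0.08333 = 0.2887
φ(d₁) = φ(-1.85) = 0.0721
vega = S·φ(d₁)·√T = 210·0.0721·0.2887 = 4.3712

4.37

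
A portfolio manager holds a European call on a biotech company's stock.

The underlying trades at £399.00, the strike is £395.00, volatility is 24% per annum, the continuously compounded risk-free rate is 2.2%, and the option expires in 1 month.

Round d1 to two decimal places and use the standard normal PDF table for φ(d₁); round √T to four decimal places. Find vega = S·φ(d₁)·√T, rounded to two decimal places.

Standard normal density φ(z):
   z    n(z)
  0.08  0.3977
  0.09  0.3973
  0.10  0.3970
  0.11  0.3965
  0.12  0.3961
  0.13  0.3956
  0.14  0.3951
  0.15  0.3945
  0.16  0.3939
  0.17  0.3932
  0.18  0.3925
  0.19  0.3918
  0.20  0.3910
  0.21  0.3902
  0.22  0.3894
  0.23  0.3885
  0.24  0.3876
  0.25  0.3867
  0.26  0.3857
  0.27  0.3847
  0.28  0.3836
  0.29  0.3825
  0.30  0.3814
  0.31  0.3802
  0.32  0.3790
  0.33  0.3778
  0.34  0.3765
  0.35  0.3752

44.95

σ√T = 0.24·√0.08333 = 0.0693
d₁ = [ln(399/395) + (0.022 + ½·0.24²)·0.08333] / (σ√T) = (0.0101 + 0.0042) / 0.0693 = 0.2065 ⇒ 0.21
√T = √0.08333 = 0.2887
φ(d₁) = φ(0.21) = 0.3902
vega = S·φ(d₁)·√T = 399·0.3902·0.2887 = 44.9476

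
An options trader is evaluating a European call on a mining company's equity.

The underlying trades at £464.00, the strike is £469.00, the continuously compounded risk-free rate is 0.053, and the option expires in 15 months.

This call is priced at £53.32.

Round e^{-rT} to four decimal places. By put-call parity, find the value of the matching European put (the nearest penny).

£28.26

e^(−rT) = e^(−0.053·1.25) = 0.9359
Put-call parity: C − P = S − K·e^(−rT) = 464 − 469·0.9359 = 464 − 438.9371 = 25.0629
P = C − (C − P) = 53.32 − (25.0629) = 28.2571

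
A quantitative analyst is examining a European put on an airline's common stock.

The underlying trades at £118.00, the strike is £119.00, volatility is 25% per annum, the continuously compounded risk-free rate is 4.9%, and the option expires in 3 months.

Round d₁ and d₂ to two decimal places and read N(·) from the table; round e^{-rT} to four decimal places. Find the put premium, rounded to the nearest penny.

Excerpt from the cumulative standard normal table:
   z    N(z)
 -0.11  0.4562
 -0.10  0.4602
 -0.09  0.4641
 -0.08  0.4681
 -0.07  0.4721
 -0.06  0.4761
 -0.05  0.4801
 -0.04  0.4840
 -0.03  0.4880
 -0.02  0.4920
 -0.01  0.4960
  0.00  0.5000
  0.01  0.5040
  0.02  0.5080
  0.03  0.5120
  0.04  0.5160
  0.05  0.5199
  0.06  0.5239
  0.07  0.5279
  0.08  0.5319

£5.42

T = 0.25;  σ√T = 0.1250
ln(S/K) + (r + σ²/2)T = ln(118/119) + (0.049 + 0.25²/2)·0.25 = -0.0084 + 0.0201 = 0.0116
d₁ = 0.0116 / 0.1250 = 0.0930 ⇒ 0.09
d₂ = d₁ − σ√T = 0.0930 − 0.1250 = -0.0320 ⇒ -0.03
e^(−rT) = e^(−0.049·0.25) = 0.9878
P = 119·0.9878·N(0.03) − 118·N(-0.09) = 119·0.9878·0.5120 − 118·0.4641 = 60.1847 − 54.7638 = 5.4209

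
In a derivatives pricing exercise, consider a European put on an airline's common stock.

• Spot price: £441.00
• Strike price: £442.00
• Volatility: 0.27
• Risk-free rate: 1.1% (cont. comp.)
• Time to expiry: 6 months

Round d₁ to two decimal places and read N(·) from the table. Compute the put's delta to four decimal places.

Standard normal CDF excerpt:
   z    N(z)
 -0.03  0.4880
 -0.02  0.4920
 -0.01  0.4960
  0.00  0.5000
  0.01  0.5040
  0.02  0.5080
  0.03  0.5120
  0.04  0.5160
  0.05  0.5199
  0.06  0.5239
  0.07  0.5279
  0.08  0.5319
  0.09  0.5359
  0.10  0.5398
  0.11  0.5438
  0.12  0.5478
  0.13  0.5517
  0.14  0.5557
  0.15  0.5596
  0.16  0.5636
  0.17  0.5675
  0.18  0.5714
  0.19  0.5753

σ√T = 0.27·√0.5 = 0.1909
d₁ = [ln(441/442) + (0.011 + 0.27²/2)·0.5] / 0.1909 = [-0.0023 + 0.0237] / 0.1909 = 0.1124 → 0.11
N(d₁) = N(0.11) = 0.5438
Δ_put = N(d₁) − 1 = 0.5438 − 1 = -0.4562

-0.4562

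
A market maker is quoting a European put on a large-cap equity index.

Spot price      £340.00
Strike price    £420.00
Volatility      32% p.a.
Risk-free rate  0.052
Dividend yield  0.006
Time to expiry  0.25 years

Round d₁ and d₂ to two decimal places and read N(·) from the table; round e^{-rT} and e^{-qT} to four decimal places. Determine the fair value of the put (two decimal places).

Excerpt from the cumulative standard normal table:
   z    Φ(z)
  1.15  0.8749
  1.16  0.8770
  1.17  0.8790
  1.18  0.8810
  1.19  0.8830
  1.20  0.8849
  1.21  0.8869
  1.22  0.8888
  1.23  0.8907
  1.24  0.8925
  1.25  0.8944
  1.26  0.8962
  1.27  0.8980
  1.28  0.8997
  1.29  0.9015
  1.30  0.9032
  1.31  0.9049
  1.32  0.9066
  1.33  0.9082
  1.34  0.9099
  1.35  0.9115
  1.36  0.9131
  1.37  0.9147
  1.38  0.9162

£78.11

T = 0.25;  σ√T = 0.1600
d₁ = [ln(340/420) + (0.052 − 0.006 + ½·0.32²)·0.25] / (σ√T) = (-0.2113 + 0.0243) / 0.1600 = -1.1688 → -1.17
d₂ = -1.1688 − 0.1600 = -1.3288 → -1.33
e^(−qT) = e^(−0.006·0.25) = 0.9985;  e^(−rT) = e^(−0.052·0.25) = 0.9871
N(−d₂) = N(1.33) = 0.9082;  N(−d₁) = N(1.17) = 0.8790
P = 420·0.9871·0.9082 − 340·0.9985·0.8790 = 376.5234 − 298.4117 = 78.1117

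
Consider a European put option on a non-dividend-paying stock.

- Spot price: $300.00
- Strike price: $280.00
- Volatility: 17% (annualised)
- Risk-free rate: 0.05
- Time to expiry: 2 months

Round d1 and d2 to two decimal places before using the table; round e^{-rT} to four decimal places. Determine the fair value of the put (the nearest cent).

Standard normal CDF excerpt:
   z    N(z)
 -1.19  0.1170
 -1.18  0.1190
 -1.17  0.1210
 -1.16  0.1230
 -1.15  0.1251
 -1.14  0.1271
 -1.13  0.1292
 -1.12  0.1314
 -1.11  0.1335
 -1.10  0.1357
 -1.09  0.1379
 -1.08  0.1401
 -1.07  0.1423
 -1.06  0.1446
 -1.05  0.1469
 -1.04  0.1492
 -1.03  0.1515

$1.37

T = 0.1667;  σ√T = 0.0694
d₁ = [ln(300/280) + (0.05 + ½·0.17²)·0.1667] / (σ√T) = (0.0690 + 0.0107) / 0.0694 = 1.1489 → 1.15
d₂ = 1.1489 − 0.0694 = 1.0795 → 1.08
e^(−rT) = e^(−0.05·0.1667) = 0.9917
N(−d₂) = N(-1.08) = 0.1401;  N(−d₁) = N(-1.15) = 0.1251
P = 280·0.9917·0.1401 − 300·0.1251 = 38.9024 − 37.5300 = 1.3724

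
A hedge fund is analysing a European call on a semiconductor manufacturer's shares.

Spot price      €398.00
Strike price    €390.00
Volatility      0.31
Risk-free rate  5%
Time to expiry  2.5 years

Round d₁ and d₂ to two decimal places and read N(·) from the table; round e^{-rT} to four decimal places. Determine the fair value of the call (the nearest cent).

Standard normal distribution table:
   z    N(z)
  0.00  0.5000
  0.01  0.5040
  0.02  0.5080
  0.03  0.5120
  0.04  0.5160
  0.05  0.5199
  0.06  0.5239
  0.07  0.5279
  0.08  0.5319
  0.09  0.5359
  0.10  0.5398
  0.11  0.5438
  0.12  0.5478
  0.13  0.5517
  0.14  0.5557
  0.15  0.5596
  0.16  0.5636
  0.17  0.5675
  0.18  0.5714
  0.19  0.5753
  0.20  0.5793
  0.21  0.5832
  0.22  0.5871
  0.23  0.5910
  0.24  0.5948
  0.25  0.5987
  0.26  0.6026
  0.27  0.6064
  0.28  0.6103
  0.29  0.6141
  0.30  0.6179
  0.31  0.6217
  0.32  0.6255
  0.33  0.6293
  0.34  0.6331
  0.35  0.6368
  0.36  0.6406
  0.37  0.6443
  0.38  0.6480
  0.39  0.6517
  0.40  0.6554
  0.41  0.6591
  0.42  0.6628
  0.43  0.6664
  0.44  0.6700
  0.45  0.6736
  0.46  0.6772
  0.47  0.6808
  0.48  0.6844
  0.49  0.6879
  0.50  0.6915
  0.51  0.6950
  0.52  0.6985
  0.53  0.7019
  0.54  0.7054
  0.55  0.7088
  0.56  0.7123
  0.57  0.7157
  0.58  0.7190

σ√T = 0.31 × 1.5811 = 0.4902
d₁ = [ln(398/390) + (0.05 + ½·0.31²)·2.5] / (σ√T) = (0.0203 + 0.2451) / 0.4902 = 0.5415 ≈ 0.54
d₂ = 0.5415 − 0.4902 = 0.0514 ≈ 0.05
e^(−rT) = e^(−0.05·2.5) = 0.8825
N(d₁) = N(0.54) = 0.7054;  N(d₂) = N(0.05) = 0.5199
C = 398·0.7054 − 390·0.8825·0.5199 = 280.7492 − 178.9366 = 101.8126

€101.81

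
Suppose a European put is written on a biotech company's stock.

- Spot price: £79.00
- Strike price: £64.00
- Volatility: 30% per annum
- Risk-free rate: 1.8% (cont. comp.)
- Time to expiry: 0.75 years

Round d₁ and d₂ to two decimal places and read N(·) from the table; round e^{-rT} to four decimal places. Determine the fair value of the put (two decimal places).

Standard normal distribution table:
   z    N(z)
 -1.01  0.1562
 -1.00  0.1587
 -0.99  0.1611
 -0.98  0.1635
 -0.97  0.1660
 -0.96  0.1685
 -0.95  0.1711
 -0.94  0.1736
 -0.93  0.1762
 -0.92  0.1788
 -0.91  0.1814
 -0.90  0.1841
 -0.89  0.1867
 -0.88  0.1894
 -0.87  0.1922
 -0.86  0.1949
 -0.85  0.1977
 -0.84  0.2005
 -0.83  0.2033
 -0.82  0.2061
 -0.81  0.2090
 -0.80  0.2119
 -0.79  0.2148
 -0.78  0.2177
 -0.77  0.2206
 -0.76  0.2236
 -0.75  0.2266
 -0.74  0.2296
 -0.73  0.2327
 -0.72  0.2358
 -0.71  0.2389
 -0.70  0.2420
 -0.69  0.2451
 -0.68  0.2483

£1.97

T = 0.75;  σ√T = 0.2598
ln(S/K) + (r + σ²/2)T = ln(79/64) + (0.018 + 0.3²/2)·0.75 = 0.2106 + 0.0473 = 0.2578
d₁ = 0.2578 / 0.2598 = 0.9923 → 0.99
d₂ = d₁ − σ√T = 0.9923 − 0.2598 = 0.7325 → 0.73
exp(−rT) = exp(−0.018·0.75) = 0.9866
N(−d₂) = N(-0.73) = 0.2327;  N(−d₁) = N(-0.99) = 0.1611
P = 64·0.9866·0.2327 − 79·0.1611 = 14.6932 − 12.7269 = 1.9663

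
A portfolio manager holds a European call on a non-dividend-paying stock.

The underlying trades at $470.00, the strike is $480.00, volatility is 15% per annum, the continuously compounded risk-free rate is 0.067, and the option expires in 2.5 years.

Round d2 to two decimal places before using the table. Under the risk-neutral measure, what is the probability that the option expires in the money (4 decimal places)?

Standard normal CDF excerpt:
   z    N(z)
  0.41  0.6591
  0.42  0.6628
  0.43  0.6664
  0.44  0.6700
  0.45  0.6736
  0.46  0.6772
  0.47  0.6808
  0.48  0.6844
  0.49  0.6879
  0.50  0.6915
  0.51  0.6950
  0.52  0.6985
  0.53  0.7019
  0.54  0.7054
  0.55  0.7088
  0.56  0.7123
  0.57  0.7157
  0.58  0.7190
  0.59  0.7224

T = 2.5;  σ√T = 0.2372
d₁ = [ln(470/480) + (0.067 + 0.15²/2)·2.5] / 0.2372 = [-0.0211 + 0.1956] / 0.2372 = 0.7361 ⇒ 0.74
d₂ = d₁ − σ√T = 0.7361 − 0.2372 = 0.4989 ⇒ 0.50
Risk-neutral Pr[S_T > K] = N(d₂) = N(0.50) = 0.6915

0.6915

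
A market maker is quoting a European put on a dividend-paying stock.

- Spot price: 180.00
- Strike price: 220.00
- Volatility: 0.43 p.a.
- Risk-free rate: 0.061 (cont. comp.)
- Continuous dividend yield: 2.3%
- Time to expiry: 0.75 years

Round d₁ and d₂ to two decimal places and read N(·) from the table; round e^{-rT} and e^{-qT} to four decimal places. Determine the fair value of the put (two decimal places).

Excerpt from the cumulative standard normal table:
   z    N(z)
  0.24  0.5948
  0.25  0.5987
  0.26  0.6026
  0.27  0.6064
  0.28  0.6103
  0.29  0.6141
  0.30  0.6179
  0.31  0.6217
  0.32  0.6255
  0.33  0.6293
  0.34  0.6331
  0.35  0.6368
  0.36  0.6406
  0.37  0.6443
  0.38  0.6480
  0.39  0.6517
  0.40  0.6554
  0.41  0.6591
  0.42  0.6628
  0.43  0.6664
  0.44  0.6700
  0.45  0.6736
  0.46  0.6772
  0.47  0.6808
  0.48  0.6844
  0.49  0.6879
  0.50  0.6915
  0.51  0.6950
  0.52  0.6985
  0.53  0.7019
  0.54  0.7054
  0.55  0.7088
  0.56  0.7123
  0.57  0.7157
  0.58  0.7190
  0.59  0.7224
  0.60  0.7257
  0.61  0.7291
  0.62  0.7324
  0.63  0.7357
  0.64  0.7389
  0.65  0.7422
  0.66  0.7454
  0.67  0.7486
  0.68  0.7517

48.01

σ√T = 0.43 × 0.8660 = 0.3724
d₁ = [ln(180/220) + (0.061 − 0.023 + ½·0.43²)·0.75] / (σ√T) = (-0.2007 + 0.0978) / 0.3724 = -0.2761 which rounds to -0.28
d₂ = -0.2761 − 0.3724 = -0.6485 which rounds to -0.65
exp(−qT) = exp(−0.023·0.75) = 0.9829;  exp(−rT) = exp(−0.061·0.75) = 0.9553
P = 220·0.9553·N(0.65) − 180·0.9829·N(0.28) = 220·0.9553·0.7422 − 180·0.9829·0.6103 = 155.9852 − 107.9755 = 48.0097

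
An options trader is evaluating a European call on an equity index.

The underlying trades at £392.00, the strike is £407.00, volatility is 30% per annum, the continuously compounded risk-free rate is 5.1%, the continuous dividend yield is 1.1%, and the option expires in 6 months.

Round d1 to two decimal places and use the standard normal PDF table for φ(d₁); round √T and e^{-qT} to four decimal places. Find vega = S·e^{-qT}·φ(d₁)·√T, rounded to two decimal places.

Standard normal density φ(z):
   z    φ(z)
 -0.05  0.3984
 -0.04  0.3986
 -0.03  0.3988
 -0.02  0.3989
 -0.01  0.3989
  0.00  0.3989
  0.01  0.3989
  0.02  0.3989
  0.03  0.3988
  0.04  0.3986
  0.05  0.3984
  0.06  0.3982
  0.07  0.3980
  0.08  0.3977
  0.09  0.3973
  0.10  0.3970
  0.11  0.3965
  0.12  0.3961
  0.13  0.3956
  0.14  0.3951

109.96

σ√T = 0.3 × 0.7071 = 0.2121
d₁ = [ln(392/407) + (0.051 − 0.011 + 0.3²/2)·0.5] / 0.2121 = [-0.0376 + 0.0425] / 0.2121 = 0.0233 ⇒ 0.02
√T = √0.5 = 0.7071
φ(d₁) = φ(0.02) = 0.3989
e^(−qT) = e^(−0.011·0.5) = 0.9945
vega = S·e^(−qT)·φ(d₁)·√T = 392·0.9945·0.3989·0.7071 = 109.9603
(Call and put vega coincide under Black-Scholes.)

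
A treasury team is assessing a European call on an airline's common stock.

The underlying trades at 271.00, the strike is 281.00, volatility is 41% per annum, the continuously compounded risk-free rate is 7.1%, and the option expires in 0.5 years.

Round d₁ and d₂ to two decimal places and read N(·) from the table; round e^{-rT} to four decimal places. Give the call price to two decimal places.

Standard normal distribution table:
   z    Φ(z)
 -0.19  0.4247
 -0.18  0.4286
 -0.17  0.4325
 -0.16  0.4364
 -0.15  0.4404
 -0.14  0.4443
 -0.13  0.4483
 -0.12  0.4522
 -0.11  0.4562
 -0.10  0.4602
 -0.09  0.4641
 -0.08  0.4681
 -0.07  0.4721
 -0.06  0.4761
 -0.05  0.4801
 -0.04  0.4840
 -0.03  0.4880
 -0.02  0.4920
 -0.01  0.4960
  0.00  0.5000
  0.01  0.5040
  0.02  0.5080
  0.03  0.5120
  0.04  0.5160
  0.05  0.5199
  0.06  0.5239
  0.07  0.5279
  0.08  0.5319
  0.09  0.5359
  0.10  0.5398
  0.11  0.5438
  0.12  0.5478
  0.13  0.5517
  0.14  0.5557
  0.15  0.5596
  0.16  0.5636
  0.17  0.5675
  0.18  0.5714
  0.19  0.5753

31.16

T = 0.5;  σ√T = 0.2899
d₁ = [ln(271/281) + (0.071 + ½·0.41²)·0.5] / (σ√T) = (-0.0362 + 0.0775) / 0.2899 = 0.1424 ⇒ 0.14
d₂ = 0.1424 − 0.2899 = -0.1475 ⇒ -0.15
e^(−rT) = e^(−0.071·0.5) = 0.9651
N(d₁) = N(0.14) = 0.5557;  N(d₂) = N(-0.15) = 0.4404
C = 271·0.5557 − 281·0.9651·0.4404 = 150.5947 − 119.4334 = 31.1613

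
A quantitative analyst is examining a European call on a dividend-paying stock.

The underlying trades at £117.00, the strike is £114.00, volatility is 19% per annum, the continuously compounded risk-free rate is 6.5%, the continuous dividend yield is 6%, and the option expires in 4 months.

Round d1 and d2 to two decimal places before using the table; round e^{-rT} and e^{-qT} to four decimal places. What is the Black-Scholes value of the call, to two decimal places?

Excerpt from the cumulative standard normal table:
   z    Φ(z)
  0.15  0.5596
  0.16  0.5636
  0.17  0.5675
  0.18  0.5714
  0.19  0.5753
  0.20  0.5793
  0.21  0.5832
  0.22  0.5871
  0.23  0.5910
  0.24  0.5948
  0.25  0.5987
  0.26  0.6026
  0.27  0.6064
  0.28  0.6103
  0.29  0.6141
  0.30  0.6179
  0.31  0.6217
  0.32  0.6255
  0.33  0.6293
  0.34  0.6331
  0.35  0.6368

T = 0.3333;  σ√T = 0.1097
ln(S/K) + (r − q + σ²/2)T = ln(117/114) + (0.065 − 0.06 + 0.19²/2)·0.3333 = 0.0260 + 0.0077 = 0.0337
d₁ = 0.0337 / 0.1097 = 0.3068 which rounds to 0.31
d₂ = d₁ − σ√T = 0.3068 − 0.1097 = 0.1971 which rounds to 0.20
e^(−qT) = e^(−0.06·0.3333) = 0.9802;  e^(−rT) = e^(−0.065·0.3333) = 0.9786
C = 117·0.9802·N(0.31) − 114·0.9786·N(0.20) = 117·0.9802·0.6217 − 114·0.9786·0.5793 = 71.2987 − 64.6269 = 6.6717

£6.67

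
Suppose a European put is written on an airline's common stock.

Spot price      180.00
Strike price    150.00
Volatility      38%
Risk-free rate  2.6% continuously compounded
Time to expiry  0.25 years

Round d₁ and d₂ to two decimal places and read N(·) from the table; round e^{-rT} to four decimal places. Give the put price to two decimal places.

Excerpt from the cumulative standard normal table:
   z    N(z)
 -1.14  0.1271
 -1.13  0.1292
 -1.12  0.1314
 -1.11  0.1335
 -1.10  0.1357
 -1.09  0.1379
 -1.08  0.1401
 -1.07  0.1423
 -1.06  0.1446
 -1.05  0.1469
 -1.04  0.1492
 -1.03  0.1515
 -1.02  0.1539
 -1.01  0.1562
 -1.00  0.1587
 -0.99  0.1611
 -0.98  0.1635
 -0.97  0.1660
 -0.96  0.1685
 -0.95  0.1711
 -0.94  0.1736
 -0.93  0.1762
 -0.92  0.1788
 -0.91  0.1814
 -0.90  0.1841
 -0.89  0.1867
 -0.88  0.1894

2.61

σ√T = 0.38 × 0.5000 = 0.1900
d₁ = [ln(180/150) + (0.026 + 0.38²/2)·0.25] / 0.1900 = [0.1823 + 0.0245] / 0.1900 = 1.0888 → 1.09
d₂ = d₁ − σ√T = 1.0888 − 0.1900 = 0.8988 → 0.90
exp(−rT) = exp(−0.026·0.25) = 0.9935
N(−d₂) = N(-0.90) = 0.1841;  N(−d₁) = N(-1.09) = 0.1379
P = 150·0.9935·0.1841 − 180·0.1379 = 27.4355 − 24.8220 = 2.6135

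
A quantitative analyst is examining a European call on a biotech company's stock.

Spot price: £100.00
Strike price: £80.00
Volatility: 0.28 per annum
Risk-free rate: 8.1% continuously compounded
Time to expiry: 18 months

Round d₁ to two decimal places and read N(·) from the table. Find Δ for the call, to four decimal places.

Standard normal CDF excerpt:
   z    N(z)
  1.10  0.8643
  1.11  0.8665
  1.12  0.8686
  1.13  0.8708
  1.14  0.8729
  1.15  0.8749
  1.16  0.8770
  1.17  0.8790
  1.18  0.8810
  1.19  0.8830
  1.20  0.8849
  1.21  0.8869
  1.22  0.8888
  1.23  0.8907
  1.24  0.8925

T = 1.5;  σ√T = 0.3429
d₁ = [ln(100/80) + (0.081 + 0.28²/2)·1.5] / 0.3429 = [0.2231 + 0.1803] / 0.3429 = 1.1765 ⇒ 1.18
N(d₁) = N(1.18) = 0.8810
Δ_call = N(d₁) = 0.8810

0.8810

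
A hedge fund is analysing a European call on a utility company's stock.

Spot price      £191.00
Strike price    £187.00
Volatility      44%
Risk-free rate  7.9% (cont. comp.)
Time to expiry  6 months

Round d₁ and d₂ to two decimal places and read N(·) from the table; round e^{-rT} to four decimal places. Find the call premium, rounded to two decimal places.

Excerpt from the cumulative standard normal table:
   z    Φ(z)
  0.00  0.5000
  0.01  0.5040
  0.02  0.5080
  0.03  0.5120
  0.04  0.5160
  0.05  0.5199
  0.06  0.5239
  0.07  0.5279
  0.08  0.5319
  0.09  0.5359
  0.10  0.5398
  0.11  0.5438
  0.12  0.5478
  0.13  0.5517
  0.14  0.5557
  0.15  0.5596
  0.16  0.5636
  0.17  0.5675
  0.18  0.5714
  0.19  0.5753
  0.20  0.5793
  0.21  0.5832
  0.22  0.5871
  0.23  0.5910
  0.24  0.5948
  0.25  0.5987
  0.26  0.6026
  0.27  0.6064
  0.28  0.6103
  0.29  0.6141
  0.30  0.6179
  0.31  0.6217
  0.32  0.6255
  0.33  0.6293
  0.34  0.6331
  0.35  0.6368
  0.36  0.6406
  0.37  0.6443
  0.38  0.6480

σ√T = 0.44 × 0.7071 = 0.3111
ln(S/K) + (r + σ²/2)T = ln(191/187) + (0.079 + 0.44²/2)·0.5 = 0.0212 + 0.0879 = 0.1091
d₁ = 0.1091 / 0.3111 = 0.3505 which rounds to 0.35
d₂ = d₁ − σ√T = 0.3505 − 0.3111 = 0.0394 which rounds to 0.04
e^(−rT) = e^(−0.079·0.5) = 0.9613
C = 191·N(0.35) − 187·0.9613·N(0.04) = 191·0.6368 − 187·0.9613·0.5160 = 121.6288 − 92.7578 = 28.8710

£28.87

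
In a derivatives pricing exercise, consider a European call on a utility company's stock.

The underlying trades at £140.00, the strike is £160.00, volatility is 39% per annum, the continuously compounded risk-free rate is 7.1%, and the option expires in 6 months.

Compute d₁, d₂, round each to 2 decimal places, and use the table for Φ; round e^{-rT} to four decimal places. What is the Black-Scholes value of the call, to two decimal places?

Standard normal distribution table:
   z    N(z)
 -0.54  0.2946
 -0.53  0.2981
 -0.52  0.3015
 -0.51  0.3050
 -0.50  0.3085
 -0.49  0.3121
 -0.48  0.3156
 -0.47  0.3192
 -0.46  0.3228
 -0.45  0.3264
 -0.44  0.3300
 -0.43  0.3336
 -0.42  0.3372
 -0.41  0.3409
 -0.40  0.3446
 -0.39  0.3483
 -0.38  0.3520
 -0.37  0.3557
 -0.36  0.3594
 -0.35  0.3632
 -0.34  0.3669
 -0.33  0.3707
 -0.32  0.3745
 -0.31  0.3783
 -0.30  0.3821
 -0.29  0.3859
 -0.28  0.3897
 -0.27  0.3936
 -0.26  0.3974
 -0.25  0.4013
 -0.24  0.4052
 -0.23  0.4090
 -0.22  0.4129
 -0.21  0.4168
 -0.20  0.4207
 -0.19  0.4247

T = 0.5;  σ√T = 0.2758
d₁ = [ln(140/160) + (0.071 + 0.39²/2)·0.5] / 0.2758 = [-0.1335 + 0.0735] / 0.2758 = -0.2176 ⇒ -0.22
d₂ = d₁ − σ√T = -0.2176 − 0.2758 = -0.4934 ⇒ -0.49
e^(−rT) = e^(−0.071·0.5) = 0.9651
C = 140·N(-0.22) − 160·0.9651·N(-0.49) = 140·0.4129 − 160·0.9651·0.3121 = 57.8060 − 48.1932 = 9.6128

£9.61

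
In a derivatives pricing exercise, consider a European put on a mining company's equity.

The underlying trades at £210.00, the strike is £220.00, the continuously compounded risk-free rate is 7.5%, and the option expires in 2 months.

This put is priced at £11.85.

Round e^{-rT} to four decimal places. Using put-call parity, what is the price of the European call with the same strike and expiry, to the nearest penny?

£4.58

e^(−rT) = e^(−0.075·0.1667) = 0.9876
Put-call parity: C − P = S − K·e^(−rT) = 210 − 220·0.9876 = 210 − 217.2720 = -7.2720
C = P + (C − P) = 11.85 + (-7.2720) = 4.5780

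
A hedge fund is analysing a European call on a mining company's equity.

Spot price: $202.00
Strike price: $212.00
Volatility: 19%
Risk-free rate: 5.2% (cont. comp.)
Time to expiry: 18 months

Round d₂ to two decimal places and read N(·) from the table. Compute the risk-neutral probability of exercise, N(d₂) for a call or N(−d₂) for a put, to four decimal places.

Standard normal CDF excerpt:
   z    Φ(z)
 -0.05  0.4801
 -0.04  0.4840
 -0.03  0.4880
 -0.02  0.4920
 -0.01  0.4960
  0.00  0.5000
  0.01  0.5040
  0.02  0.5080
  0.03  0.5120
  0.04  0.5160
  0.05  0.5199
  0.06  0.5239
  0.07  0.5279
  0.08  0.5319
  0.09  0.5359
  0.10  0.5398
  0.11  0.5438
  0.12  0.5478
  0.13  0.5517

σ√T = 0.19·√1.5 = 0.2327
d₁ = [ln(202/212) + (0.052 + 0.19²/2)·1.5] / 0.2327 = [-0.0483 + 0.1051] / 0.2327 = 0.2439 → 0.24
d₂ = d₁ − σ√T = 0.2439 − 0.2327 = 0.0112 → 0.01
Risk-neutral Pr[S_T > K] = N(d₂) = N(0.01) = 0.5040

0.5040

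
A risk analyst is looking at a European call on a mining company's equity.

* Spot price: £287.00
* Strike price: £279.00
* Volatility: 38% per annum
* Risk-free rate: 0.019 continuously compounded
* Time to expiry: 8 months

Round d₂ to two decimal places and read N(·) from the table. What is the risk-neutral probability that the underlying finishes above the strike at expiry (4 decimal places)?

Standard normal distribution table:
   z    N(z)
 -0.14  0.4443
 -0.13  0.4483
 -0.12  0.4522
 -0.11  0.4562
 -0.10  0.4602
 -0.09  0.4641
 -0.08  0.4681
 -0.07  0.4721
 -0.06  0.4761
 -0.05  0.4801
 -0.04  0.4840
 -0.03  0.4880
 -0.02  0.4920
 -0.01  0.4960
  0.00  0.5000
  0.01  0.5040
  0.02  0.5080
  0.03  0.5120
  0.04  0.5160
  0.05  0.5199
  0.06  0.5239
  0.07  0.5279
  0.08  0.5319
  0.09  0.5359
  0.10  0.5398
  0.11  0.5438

0.4920

σ√T = 0.38 × 0.8165 = 0.3103
d₁ = [ln(287/279) + (0.019 + ½·0.38²)·0.6667] / (σ√T) = (0.0283 + 0.0608) / 0.3103 = 0.2871 ⇒ 0.29
d₂ = 0.2871 − 0.3103 = -0.0232 ⇒ -0.02
Risk-neutral Pr[S_T > K] = N(d₂) = N(-0.02) = 0.4920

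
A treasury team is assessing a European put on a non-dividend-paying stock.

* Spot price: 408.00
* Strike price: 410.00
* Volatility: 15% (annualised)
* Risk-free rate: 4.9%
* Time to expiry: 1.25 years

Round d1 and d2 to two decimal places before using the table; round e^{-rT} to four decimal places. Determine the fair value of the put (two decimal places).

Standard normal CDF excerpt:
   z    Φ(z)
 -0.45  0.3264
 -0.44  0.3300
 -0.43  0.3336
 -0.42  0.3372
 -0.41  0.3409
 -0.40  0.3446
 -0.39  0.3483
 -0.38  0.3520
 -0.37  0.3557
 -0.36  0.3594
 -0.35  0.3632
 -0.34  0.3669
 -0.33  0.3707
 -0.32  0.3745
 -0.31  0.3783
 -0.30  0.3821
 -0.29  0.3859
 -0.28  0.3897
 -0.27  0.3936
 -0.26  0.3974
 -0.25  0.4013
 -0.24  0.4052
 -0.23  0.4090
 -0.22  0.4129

T = 1.25;  σ√T = 0.1677
d₁ = [ln(408/410) + (0.049 + ½·0.15²)·1.25] / (σ√T) = (-0.0049 + 0.0753) / 0.1677 = 0.4199 ⇒ 0.42
d₂ = 0.4199 − 0.1677 = 0.2522 ⇒ 0.25
exp(−rT) = exp(−0.049·1.25) = 0.9406
N(−d₂) = N(-0.25) = 0.4013;  N(−d₁) = N(-0.42) = 0.3372
P = 410·0.9406·0.4013 − 408·0.3372 = 154.7597 − 137.5776 = 17.1821

17.18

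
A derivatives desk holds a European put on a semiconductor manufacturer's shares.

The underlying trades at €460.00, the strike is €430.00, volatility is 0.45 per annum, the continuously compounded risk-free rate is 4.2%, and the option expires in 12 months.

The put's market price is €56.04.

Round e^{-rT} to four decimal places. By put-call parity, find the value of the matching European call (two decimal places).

e^(−rT) = e^(−0.042·1) = 0.9589
Put-call parity: C − P = S − K·e^(−rT) = 460 − 430·0.9589 = 460 − 412.3270 = 47.6730
C = P + (C − P) = 56.04 + (47.6730) = 103.7130

€103.71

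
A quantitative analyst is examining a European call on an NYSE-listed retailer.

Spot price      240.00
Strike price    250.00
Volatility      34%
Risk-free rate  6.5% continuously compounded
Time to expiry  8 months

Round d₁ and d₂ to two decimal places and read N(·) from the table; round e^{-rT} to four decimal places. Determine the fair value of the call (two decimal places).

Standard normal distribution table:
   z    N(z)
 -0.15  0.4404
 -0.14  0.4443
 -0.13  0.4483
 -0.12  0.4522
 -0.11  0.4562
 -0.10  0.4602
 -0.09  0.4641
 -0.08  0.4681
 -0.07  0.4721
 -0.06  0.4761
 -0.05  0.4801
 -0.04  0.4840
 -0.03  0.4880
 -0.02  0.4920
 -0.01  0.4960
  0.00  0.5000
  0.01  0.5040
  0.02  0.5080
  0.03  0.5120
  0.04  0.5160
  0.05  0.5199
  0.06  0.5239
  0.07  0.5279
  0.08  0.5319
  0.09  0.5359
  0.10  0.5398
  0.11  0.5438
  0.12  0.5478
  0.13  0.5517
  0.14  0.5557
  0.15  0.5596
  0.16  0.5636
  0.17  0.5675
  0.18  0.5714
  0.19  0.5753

26.98

σ√T = 0.34 × 0.8165 = 0.2776
ln(S/K) + (r + σ²/2)T = ln(240/250) + (0.065 + 0.34²/2)·0.6667 = -0.0408 + 0.0819 = 0.0410
d₁ = 0.0410 / 0.2776 = 0.1479 which rounds to 0.15
d₂ = d₁ − σ√T = 0.1479 − 0.2776 = -0.1298 which rounds to -0.13
exp(−rT) = exp(−0.065·0.6667) = 0.9576
C = 240·N(0.15) − 250·0.9576·N(-0.13) = 240·0.5596 − 250·0.9576·0.4483 = 134.3040 − 107.3230 = 26.9810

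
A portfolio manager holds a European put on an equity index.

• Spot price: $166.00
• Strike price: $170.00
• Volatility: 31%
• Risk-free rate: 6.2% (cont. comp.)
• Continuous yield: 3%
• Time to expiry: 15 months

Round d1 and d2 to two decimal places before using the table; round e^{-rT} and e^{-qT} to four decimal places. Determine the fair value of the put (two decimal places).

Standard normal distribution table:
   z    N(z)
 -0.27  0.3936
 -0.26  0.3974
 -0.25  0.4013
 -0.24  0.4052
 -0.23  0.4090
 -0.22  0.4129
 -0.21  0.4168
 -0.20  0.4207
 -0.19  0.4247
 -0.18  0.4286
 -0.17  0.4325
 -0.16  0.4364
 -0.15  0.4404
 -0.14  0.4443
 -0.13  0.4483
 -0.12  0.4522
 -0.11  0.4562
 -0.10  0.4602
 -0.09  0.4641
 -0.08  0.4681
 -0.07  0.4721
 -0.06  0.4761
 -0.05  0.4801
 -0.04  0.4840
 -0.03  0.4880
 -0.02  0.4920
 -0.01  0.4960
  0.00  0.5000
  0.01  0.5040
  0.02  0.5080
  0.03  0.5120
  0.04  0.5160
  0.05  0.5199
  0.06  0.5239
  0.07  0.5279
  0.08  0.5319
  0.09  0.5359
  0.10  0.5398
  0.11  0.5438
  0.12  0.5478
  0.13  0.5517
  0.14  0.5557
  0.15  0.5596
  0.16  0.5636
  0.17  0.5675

T = 1.25;  σ√T = 0.3466
d₁ = [ln(166/170) + (0.062 − 0.03 + 0.31²/2)·1.25] / 0.3466 = [-0.0238 + 0.1001] / 0.3466 = 0.2200 ⇒ 0.22
d₂ = d₁ − σ√T = 0.2200 − 0.3466 = -0.1266 ⇒ -0.13
exp(−qT) = exp(−0.03·1.25) = 0.9632;  exp(−rT) = exp(−0.062·1.25) = 0.9254
N(−d₂) = N(0.13) = 0.5517;  N(−d₁) = N(-0.22) = 0.4129
P = 170·0.9254·0.5517 − 166·0.9632·0.4129 = 86.7923 − 66.0191 = 20.7733

$20.77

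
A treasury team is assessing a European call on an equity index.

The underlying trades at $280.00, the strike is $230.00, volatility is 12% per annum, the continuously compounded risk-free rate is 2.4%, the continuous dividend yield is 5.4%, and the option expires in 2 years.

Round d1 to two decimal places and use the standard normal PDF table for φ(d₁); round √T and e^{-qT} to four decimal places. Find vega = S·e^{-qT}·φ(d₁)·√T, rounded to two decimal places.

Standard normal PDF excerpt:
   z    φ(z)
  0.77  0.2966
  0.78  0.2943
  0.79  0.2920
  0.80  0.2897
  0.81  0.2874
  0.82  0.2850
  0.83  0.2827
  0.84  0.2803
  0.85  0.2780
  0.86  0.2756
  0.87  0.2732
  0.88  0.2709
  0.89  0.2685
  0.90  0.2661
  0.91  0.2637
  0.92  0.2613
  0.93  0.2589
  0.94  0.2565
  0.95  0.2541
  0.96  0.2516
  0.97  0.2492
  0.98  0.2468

95.43

T = 2;  σ√T = 0.1697
ln(S/K) + (r − q + σ²/2)T = ln(280/230) + (0.024 − 0.054 + 0.12²/2)·2 = 0.1967 − 0.0456 = 0.1511
d₁ = 0.1511 / 0.1697 = 0.8904 ≈ 0.89
√T = √2 = 1.4142
φ(d₁) = φ(0.89) = 0.2685
exp(−qT) = exp(−0.054·2) = 0.8976
vega = S·exp(−qT)·φ(d₁)·√T = 280·0.8976·0.2685·1.4142 = 95.4324
(Vega is the same for a European call and put with the same parameters.)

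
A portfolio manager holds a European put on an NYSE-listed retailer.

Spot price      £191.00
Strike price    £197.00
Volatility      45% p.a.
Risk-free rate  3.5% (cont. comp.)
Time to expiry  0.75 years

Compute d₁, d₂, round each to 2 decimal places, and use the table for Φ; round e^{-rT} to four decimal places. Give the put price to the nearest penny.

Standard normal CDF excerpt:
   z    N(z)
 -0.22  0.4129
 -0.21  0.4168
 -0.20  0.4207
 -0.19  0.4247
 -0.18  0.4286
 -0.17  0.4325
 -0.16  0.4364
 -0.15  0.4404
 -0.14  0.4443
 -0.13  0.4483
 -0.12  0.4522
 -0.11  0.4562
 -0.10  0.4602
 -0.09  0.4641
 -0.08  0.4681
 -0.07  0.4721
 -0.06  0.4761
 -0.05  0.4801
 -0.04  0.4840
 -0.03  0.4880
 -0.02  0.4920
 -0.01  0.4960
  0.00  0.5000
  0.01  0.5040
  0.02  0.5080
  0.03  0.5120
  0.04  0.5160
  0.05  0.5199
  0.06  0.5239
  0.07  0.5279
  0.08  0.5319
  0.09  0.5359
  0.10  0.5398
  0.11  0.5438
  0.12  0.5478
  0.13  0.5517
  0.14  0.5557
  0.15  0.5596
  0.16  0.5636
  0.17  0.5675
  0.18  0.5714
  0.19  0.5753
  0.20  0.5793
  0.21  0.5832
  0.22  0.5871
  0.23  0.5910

£30.05

T = 0.75;  σ√T = 0.3897
ln(S/K) + (r + σ²/2)T = ln(191/197) + (0.035 + 0.45²/2)·0.75 = -0.0309 + 0.1022 = 0.0713
d₁ = 0.0713 / 0.3897 = 0.1828 → 0.18
d₂ = d₁ − σ√T = 0.1828 − 0.3897 = -0.2069 → -0.21
e^(−rT) = e^(−0.035·0.75) = 0.9741
N(−d₂) = N(0.21) = 0.5832;  N(−d₁) = N(-0.18) = 0.4286
P = 197·0.9741·0.5832 − 191·0.4286 = 111.9147 − 81.8626 = 30.0521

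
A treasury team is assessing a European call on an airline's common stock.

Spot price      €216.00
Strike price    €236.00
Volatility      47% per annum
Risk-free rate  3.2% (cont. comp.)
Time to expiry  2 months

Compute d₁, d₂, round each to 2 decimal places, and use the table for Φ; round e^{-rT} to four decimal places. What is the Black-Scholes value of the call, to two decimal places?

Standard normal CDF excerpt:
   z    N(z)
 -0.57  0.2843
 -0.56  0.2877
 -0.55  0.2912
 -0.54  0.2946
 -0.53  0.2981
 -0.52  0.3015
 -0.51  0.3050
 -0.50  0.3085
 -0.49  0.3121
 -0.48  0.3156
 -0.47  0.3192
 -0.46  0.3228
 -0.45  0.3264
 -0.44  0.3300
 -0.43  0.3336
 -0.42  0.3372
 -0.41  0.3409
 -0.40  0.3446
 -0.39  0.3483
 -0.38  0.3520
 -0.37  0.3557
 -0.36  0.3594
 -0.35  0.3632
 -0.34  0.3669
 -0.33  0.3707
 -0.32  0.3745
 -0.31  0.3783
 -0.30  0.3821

σ√T = 0.47 × 0.4082 = 0.1919
d₁ = [ln(216/236) + (0.032 + ½·0.47²)·0.1667] / (σ√T) = (-0.0886 + 0.0237) / 0.1919 = -0.3378 → -0.34
d₂ = -0.3378 − 0.1919 = -0.5297 → -0.53
exp(−rT) = exp(−0.032·0.1667) = 0.9947
C = 216·N(-0.34) − 236·0.9947·N(-0.53) = 216·0.3669 − 236·0.9947·0.2981 = 79.2504 − 69.9787 = 9.2717

€9.27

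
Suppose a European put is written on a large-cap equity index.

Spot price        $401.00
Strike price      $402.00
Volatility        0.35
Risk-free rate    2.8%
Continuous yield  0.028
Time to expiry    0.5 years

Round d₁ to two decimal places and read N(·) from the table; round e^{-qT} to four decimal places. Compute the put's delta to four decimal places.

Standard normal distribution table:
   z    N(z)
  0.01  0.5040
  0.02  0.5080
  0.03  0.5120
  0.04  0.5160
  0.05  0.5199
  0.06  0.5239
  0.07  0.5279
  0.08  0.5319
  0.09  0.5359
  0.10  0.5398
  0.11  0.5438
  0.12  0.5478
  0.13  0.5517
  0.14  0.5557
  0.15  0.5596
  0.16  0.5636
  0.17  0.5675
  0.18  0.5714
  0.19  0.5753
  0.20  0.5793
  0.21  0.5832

-0.4499

σ√T = 0.35·√0.5 = 0.2475
d₁ = [ln(401/402) + (0.028 − 0.028 + ½·0.35²)·0.5] / (σ√T) = (-0.0025 + 0.0306) / 0.2475 = 0.1137 → 0.11
N(d₁) = N(0.11) = 0.5438
Δ_put = e^(−qT)·(N(d₁) − 1) = 0.9861·(0.5438 − 1) = -0.4499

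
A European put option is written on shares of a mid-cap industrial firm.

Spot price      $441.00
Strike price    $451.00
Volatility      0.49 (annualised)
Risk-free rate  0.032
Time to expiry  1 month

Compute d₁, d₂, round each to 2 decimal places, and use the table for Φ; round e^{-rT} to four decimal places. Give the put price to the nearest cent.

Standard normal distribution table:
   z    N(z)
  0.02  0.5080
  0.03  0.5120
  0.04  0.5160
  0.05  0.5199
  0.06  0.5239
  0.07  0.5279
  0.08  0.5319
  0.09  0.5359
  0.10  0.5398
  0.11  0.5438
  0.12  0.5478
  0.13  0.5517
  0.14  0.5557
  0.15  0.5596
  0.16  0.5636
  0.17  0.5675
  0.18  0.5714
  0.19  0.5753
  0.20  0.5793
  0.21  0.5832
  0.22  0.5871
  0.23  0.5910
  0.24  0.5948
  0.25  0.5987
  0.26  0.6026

$29.51

T = 0.08333;  σ√T = 0.1415
ln(S/K) + (r + σ²/2)T = ln(441/451) + (0.032 + 0.49²/2)·0.08333 = -0.0224 + 0.0127 = -0.0098
d₁ = -0.0098 / 0.1415 = -0.0689 ≈ -0.07
d₂ = d₁ − σ√T = -0.0689 − 0.1415 = -0.2104 ≈ -0.21
exp(−rT) = exp(−0.032·0.08333) = 0.9973
N(−d₂) = N(0.21) = 0.5832;  N(−d₁) = N(0.07) = 0.5279
P = 451·0.9973·0.5832 − 441·0.5279 = 262.3130 − 232.8039 = 29.5091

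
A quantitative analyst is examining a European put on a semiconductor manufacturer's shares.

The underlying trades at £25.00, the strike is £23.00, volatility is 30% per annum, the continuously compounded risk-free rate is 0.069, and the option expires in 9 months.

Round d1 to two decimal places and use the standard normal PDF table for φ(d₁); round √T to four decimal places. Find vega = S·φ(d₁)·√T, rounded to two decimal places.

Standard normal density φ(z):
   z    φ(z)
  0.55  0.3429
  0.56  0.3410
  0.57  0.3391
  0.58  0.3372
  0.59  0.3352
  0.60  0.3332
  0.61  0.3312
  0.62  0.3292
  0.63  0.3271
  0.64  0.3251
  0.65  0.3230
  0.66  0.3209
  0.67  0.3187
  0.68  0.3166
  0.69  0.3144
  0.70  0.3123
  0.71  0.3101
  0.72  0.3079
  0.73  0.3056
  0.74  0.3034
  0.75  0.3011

σ√T = 0.3·√0.75 = 0.2598
d₁ = [ln(25/23) + (0.069 + 0.3²/2)·0.75] / 0.2598 = [0.0834 + 0.0855] / 0.2598 = 0.6500 → 0.65
√T = √0.75 = 0.8660
φ(d₁) = φ(0.65) = 0.3230
vega = S·φ(d₁)·√T = 25·0.3230·0.8660 = 6.9930
(The call has the same vega.)

6.99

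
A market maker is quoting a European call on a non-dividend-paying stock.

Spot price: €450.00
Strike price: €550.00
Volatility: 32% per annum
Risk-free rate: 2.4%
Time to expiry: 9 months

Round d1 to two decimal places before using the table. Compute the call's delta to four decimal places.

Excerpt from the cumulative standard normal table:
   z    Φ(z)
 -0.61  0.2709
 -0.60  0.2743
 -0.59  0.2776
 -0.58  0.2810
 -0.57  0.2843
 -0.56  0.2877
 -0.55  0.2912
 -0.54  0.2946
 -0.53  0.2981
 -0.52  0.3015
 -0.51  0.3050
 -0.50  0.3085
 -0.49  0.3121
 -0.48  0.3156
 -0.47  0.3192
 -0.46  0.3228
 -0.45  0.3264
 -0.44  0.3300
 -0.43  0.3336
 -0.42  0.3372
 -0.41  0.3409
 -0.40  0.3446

σ√T = 0.32·√0.75 = 0.2771
d₁ = [ln(450/550) + (0.024 + 0.32²/2)·0.75] / 0.2771 = [-0.2007 + 0.0564] / 0.2771 = -0.5206 → -0.52
N(d₁) = N(-0.52) = 0.3015
Δ_call = N(d₁) = 0.3015

0.3015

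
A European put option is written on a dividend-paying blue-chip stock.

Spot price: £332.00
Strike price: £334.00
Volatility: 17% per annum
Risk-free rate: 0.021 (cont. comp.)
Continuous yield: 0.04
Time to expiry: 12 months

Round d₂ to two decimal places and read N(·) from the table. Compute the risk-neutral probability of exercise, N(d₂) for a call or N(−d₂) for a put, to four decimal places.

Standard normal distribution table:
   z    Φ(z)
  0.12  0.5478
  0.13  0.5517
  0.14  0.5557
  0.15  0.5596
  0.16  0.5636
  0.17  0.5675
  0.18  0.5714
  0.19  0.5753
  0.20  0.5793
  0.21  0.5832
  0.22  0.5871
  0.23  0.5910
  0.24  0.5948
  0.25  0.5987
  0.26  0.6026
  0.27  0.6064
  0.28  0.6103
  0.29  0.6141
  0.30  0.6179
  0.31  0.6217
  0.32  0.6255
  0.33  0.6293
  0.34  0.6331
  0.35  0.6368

0.5910

σ√T = 0.17 × 1.0000 = 0.1700
d₁ = [ln(332/334) + (0.021 − 0.04 + 0.17²/2)·1] / 0.1700 = [-0.0060 − 0.0045] / 0.1700 = -0.0621 which rounds to -0.06
d₂ = d₁ − σ√T = -0.0621 − 0.1700 = -0.2321 which rounds to -0.23
Risk-neutral Pr[S_T < K] = N(−d₂) = N(0.23) = 0.5910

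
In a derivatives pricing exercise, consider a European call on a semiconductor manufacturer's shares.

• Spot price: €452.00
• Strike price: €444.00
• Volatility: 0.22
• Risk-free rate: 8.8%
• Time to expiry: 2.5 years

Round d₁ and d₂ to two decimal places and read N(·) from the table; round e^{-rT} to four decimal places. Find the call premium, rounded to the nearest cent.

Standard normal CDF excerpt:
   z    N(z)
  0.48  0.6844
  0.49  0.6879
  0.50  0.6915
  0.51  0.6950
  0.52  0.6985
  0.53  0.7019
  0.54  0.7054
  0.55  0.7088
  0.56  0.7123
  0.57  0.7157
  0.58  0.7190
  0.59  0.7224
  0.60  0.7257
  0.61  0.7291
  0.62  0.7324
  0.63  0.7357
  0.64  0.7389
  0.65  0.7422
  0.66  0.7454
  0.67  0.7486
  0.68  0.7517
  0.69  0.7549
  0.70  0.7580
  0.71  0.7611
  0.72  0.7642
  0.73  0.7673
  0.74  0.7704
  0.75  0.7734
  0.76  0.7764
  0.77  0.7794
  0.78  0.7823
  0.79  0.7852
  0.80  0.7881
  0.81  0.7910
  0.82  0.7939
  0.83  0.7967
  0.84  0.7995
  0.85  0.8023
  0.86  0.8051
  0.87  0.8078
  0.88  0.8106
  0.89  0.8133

σ√T = 0.22 × 1.5811 = 0.3479
d₁ = [ln(452/444) + (0.088 + 0.22²/2)·2.5] / 0.3479 = [0.0179 + 0.2805] / 0.3479 = 0.8577 → 0.86
d₂ = d₁ − σ√T = 0.8577 − 0.3479 = 0.5099 → 0.51
e^(−rT) = e^(−0.088·2.5) = 0.8025
N(d₁) = N(0.86) = 0.8051;  N(d₂) = N(0.51) = 0.6950
C = 452·0.8051 − 444·0.8025·0.6950 = 363.9052 − 247.6354 = 116.2698

€116.27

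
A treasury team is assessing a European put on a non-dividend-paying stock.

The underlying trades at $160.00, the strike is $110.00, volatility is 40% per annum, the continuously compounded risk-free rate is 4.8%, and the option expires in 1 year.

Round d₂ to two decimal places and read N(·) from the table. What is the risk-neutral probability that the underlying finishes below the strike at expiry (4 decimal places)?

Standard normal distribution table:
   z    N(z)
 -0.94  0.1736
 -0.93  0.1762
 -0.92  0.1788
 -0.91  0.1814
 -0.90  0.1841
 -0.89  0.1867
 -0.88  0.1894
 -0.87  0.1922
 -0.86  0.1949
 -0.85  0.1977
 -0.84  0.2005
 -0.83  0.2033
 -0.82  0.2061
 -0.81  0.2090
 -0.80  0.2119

0.1949

σ√T = 0.4 × 1.0000 = 0.4000
d₁ = [ln(160/110) + (0.048 + 0.4²/2)·1] / 0.4000 = [0.3747 + 0.1280] / 0.4000 = 1.2567 which rounds to 1.26
d₂ = d₁ − σ√T = 1.2567 − 0.4000 = 0.8567 which rounds to 0.86
Pr(exercise) under Q = N(−d₂) = N(-0.86) = 0.1949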